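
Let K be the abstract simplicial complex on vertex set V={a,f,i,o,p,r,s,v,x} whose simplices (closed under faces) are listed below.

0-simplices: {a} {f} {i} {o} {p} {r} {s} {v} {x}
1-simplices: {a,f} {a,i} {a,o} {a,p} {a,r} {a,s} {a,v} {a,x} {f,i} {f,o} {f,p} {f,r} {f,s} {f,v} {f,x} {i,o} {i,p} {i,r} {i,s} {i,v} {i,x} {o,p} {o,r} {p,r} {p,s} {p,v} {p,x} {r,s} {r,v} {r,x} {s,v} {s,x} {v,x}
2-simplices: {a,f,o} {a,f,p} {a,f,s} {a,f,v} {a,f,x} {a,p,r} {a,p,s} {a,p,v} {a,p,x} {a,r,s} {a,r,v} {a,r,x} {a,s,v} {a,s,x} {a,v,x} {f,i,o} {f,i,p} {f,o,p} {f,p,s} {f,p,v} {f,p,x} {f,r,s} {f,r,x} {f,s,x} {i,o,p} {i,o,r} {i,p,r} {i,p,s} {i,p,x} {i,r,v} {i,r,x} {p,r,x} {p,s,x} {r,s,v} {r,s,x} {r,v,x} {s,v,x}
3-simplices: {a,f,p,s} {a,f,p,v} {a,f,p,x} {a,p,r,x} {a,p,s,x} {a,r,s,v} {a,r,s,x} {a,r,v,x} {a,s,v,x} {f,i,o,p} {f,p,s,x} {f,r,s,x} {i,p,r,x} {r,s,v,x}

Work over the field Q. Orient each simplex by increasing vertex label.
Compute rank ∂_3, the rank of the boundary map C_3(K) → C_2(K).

n_0=9 n_1=33 n_2=37 n_3=14  [Q]
∂1: piv[af,ai,ao,ap,ar,as,av,ax] rk=8  ker:fi,fo,fp,fr,fs,fv,fx,io,ip,ir,is,iv,ix,op,or,pr,ps,pv,px,rs,rv,rx,sv,sx,vx
∂2: piv[afo,afp,afs,afv,afx,apr,aps,apv,apx,ars,arv,arx,asv,asx,avx,fio,fip,fop,frs,ior,ipr,ips,ipx,irv] rk=24  ker:fps,fpv,fpx,frx,fsx,iop,irx,prx,psx,rsv,rsx,rvx,svx
∂3: piv[afps,afpv,afpx,aprx,apsx,arsv,arsx,arvx,asvx,fiop,fpsx,frsx,iprx] rk=13  ker:rsvx
rk∂_3=13

rank∂_3=13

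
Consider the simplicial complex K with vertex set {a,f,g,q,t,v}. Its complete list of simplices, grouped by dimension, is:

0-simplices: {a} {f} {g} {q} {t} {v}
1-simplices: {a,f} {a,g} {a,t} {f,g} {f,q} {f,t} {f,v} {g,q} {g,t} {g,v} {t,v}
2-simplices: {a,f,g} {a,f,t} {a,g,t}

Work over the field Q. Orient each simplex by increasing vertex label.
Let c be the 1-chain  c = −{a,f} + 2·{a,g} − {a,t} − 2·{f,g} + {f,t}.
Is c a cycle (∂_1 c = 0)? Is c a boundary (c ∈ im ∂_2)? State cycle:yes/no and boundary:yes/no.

cycle:yes boundary:yes

n_0=6 n_1=11 n_2=3  [Q]
∂1: piv[af,ag,at,fq,fv] rk=5  ker:fg,ft,gq,gt,gv,tv
∂2: piv[afg,aft,agt] rk=3
∂1c = 0
c vs im∂2: reduces to 0 ⇒ boundary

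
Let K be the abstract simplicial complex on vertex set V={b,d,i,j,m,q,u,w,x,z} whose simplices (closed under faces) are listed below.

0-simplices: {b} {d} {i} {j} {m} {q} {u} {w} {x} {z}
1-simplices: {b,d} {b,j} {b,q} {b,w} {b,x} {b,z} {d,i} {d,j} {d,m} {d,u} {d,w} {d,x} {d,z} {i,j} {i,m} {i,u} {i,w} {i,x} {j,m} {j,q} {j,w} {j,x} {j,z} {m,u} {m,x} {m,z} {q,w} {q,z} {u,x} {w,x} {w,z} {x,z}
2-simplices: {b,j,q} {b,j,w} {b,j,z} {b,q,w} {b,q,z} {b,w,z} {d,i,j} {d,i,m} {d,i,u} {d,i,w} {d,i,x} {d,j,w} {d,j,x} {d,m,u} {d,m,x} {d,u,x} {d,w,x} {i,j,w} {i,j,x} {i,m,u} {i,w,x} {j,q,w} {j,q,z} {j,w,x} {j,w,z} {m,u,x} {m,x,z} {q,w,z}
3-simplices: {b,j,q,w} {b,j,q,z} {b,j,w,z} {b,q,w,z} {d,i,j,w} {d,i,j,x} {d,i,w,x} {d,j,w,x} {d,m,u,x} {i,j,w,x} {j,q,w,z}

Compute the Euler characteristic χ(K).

n_0=10 n_1=32 n_2=28 n_3=11
χ=+10−32+28−11=-5

χ(K)=-5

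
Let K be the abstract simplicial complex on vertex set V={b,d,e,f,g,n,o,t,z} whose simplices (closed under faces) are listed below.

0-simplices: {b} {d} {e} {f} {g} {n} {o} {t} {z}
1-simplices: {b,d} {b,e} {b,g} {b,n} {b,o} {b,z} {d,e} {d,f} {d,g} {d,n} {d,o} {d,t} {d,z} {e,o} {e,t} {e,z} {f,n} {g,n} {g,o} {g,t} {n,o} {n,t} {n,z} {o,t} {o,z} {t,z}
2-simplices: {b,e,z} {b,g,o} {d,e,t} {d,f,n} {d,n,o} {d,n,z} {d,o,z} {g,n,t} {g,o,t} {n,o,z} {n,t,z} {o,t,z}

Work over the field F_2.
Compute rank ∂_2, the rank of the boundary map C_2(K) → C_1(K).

n_0=9 n_1=26 n_2=12  [Z2]
∂1: piv[bd,be,bg,bn,bo,bz,df,dt] rk=8  ker:de,dg,dn,do,dz,eo,et,ez,fn,gn,go,gt,no,nt,nz,ot,oz,tz
∂2: piv[bez,bgo,det,dfn,dno,dnz,doz,gnt,got,ntz,otz] rk=11  ker:noz
rk∂_2=11

rank∂_2=11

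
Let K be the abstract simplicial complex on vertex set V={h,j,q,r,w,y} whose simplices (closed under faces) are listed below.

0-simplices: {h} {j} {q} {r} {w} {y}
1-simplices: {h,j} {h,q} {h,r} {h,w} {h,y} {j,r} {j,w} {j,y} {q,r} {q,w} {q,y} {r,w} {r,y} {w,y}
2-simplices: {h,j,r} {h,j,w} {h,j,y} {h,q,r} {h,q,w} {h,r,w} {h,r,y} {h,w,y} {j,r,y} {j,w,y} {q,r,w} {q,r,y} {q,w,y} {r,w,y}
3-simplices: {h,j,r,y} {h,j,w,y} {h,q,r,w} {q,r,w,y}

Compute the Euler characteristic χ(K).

χ(K)=2

n_0=6 n_1=14 n_2=14 n_3=4
χ=+6−14+14−4=2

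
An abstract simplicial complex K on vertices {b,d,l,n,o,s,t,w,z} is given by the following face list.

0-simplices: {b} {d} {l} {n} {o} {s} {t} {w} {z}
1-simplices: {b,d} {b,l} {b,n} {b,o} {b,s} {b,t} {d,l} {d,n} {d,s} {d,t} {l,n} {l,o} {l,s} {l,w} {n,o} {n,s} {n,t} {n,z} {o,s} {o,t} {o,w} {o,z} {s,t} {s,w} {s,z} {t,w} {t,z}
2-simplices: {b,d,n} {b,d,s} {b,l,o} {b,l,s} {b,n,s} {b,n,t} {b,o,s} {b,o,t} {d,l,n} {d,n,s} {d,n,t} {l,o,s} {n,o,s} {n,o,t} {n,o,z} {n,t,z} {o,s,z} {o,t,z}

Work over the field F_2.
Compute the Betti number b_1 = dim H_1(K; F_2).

n_0=9 n_1=27 n_2=18  [Z2]
∂1: piv[bd,bl,bn,bo,bs,bt,lw,nz] rk=8  ker:dl,dn,ds,dt,ln,lo,ls,no,ns,nt,os,ot,ow,oz,st,sw,sz,tw,tz
∂2: piv[bdn,bds,blo,bls,bns,bnt,bos,bot,dln,dnt,nos,noz,ntz,osz] rk=14  ker:dns,los,not,otz
b_1=(27−8)−14=5

b_1=5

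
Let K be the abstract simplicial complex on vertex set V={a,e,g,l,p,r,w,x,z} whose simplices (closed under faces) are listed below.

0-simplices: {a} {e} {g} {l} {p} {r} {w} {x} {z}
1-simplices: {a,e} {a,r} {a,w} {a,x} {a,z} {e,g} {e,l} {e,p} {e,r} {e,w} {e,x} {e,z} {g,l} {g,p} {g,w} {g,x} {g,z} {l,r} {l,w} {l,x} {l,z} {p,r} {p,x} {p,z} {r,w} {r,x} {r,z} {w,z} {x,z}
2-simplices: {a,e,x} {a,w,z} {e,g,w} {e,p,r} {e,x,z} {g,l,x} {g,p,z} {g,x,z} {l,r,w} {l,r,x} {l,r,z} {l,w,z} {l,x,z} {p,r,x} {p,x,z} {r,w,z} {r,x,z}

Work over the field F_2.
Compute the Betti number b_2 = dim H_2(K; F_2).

b_2=2

n_0=9 n_1=29 n_2=17  [Z2]
∂1: piv[ae,ar,aw,ax,az,eg,el,ep] rk=8  ker:er,ew,ex,ez,gl,gp,gw,gx,gz,lr,lw,lx,lz,pr,px,pz,rw,rx,rz,wz,xz
∂2: piv[aex,awz,egw,epr,exz,glx,gpz,gxz,lrw,lrx,lrz,lwz,lxz,prx,pxz] rk=15  ker:rwz,rxz
b_2=(17−15)−0=2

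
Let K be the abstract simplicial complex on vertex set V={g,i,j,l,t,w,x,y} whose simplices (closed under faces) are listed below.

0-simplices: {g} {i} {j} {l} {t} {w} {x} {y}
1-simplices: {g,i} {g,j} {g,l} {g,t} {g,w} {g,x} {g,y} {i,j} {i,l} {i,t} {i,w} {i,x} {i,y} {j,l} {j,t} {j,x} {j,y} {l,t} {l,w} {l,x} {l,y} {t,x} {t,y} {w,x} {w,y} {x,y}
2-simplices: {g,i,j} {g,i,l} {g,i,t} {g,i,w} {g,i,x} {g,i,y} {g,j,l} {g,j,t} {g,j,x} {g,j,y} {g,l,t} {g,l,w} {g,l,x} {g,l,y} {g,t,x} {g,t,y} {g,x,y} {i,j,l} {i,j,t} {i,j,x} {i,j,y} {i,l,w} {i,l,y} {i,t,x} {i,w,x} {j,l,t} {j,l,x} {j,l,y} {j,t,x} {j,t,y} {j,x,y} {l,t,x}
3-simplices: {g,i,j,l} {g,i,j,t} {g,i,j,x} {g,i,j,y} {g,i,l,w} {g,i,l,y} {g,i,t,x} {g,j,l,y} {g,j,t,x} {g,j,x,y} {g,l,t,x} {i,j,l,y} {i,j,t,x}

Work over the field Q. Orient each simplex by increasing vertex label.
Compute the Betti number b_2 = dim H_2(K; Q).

b_2=3

n_0=8 n_1=26 n_2=32 n_3=13  [Q]
∂1: piv[gi,gj,gl,gt,gw,gx,gy] rk=7  ker:ij,il,it,iw,ix,iy,jl,jt,jx,jy,lt,lw,lx,ly,tx,ty,wx,wy,xy
∂2: piv[gij,gil,git,giw,gix,giy,gjl,gjt,gjx,gjy,glt,glw,glx,gly,gtx,gty,gxy,iwx] rk=18  ker:ijl,ijt,ijx,ijy,ilw,ily,itx,jlt,jlx,jly,jtx,jty,jxy,ltx
∂3: piv[gijl,gijt,gijx,gijy,gilw,gily,gitx,gjly,gjtx,gjxy,gltx] rk=11  ker:ijly,ijtx
b_2=(32−18)−11=3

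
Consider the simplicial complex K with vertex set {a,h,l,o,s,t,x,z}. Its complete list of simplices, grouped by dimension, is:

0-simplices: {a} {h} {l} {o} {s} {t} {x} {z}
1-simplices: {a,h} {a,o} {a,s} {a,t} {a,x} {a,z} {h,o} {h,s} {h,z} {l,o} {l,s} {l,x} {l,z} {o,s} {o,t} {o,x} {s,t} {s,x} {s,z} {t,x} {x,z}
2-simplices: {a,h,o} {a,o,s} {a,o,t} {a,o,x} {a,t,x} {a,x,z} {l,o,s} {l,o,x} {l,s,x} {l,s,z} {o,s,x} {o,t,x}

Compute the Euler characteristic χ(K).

χ(K)=-1

n_0=8 n_1=21 n_2=12
χ=+8−21+12=-1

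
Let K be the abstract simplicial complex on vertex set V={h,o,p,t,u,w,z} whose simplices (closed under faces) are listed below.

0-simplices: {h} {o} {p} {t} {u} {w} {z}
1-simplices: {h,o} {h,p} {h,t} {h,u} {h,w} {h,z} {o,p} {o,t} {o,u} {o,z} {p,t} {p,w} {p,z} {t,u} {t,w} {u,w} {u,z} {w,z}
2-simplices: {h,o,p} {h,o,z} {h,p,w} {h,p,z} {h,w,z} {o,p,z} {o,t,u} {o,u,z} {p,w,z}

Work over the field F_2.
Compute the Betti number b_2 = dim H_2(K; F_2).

n_0=7 n_1=18 n_2=9  [Z2]
∂1: piv[ho,hp,ht,hu,hw,hz] rk=6  ker:op,ot,ou,oz,pt,pw,pz,tu,tw,uw,uz,wz
∂2: piv[hop,hoz,hpw,hpz,hwz,otu,ouz] rk=7  ker:opz,pwz
b_2=(9−7)−0=2

b_2=2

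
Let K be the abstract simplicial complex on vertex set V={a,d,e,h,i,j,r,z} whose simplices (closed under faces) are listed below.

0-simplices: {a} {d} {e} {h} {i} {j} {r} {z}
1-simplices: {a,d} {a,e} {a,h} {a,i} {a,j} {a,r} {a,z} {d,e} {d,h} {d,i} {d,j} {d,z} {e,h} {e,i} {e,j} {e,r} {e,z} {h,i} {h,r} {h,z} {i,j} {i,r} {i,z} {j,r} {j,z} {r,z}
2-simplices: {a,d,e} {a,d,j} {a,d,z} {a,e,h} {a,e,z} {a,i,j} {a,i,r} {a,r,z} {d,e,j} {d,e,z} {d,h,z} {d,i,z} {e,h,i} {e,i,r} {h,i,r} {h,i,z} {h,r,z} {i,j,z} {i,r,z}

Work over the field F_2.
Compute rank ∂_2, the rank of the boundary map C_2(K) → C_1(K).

n_0=8 n_1=26 n_2=19  [Z2]
∂1: piv[ad,ae,ah,ai,aj,ar,az] rk=7  ker:de,dh,di,dj,dz,eh,ei,ej,er,ez,hi,hr,hz,ij,ir,iz,jr,jz,rz
∂2: piv[ade,adj,adz,aeh,aez,aij,air,arz,dej,dhz,diz,ehi,eir,hir,hiz,hrz,ijz] rk=17  ker:dez,irz
rk∂_2=17

rank∂_2=17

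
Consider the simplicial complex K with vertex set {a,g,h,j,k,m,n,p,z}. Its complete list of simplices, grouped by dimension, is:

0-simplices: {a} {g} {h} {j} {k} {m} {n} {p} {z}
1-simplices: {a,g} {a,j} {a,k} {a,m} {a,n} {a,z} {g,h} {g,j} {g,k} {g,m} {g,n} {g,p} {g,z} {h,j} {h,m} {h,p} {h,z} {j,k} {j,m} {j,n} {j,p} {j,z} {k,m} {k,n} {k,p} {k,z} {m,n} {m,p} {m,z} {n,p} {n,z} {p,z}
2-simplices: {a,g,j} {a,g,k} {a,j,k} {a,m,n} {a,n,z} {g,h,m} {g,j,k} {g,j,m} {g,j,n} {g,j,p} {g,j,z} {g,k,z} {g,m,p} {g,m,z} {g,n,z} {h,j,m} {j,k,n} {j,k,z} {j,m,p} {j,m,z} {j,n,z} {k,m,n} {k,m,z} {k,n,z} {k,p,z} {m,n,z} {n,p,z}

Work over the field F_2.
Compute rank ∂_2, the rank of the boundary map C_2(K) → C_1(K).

rank∂_2=20

n_0=9 n_1=32 n_2=27  [Z2]
∂1: piv[ag,aj,ak,am,an,az,gh,gp] rk=8  ker:gj,gk,gm,gn,gz,hj,hm,hp,hz,jk,jm,jn,jp,jz,km,kn,kp,kz,mn,mp,mz,np,nz,pz
∂2: piv[agj,agk,ajk,amn,anz,ghm,gjm,gjn,gjp,gjz,gkz,gmp,gmz,gnz,hjm,jkn,kmn,kmz,kpz,npz] rk=20  ker:gjk,jkz,jmp,jmz,jnz,knz,mnz
rk∂_2=20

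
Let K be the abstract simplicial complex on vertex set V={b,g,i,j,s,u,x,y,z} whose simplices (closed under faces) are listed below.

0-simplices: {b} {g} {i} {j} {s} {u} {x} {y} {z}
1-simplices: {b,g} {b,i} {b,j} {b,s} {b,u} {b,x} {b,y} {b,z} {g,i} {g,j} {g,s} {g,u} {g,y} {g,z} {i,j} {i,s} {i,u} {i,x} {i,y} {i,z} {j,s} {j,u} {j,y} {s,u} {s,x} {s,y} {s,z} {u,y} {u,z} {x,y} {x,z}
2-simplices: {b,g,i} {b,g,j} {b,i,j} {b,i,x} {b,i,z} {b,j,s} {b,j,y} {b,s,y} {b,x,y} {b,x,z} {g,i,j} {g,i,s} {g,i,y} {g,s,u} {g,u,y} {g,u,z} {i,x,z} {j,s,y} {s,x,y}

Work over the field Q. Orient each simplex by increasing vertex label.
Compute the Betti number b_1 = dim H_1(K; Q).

n_0=9 n_1=31 n_2=19  [Q]
∂1: piv[bg,bi,bj,bs,bu,bx,by,bz] rk=8  ker:gi,gj,gs,gu,gy,gz,ij,is,iu,ix,iy,iz,js,ju,jy,su,sx,sy,sz,uy,uz,xy,xz
∂2: piv[bgi,bgj,bij,bix,biz,bjs,bjy,bsy,bxy,bxz,gis,giy,gsu,guy,guz,sxy] rk=16  ker:gij,ixz,jsy
b_1=(31−8)−16=7

b_1=7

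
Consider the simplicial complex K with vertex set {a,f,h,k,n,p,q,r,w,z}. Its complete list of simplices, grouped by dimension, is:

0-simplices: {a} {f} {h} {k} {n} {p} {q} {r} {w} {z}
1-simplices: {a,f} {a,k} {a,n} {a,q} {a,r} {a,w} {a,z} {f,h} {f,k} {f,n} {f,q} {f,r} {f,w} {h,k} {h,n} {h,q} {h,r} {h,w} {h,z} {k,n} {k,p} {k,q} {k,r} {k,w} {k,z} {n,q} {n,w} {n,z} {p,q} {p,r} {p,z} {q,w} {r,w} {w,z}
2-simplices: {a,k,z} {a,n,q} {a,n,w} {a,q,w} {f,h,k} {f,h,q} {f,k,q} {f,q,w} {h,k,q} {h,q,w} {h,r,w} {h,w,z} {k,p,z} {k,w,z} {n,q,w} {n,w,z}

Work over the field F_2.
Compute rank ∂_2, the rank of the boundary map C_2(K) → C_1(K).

n_0=10 n_1=34 n_2=16  [Z2]
∂1: piv[af,ak,an,aq,ar,aw,az,fh,kp] rk=9  ker:fk,fn,fq,fr,fw,hk,hn,hq,hr,hw,hz,kn,kq,kr,kw,kz,nq,nw,nz,pq,pr,pz,qw,rw,wz
∂2: piv[akz,anq,anw,aqw,fhk,fhq,fkq,fqw,hqw,hrw,hwz,kpz,kwz,nwz] rk=14  ker:hkq,nqw
rk∂_2=14

rank∂_2=14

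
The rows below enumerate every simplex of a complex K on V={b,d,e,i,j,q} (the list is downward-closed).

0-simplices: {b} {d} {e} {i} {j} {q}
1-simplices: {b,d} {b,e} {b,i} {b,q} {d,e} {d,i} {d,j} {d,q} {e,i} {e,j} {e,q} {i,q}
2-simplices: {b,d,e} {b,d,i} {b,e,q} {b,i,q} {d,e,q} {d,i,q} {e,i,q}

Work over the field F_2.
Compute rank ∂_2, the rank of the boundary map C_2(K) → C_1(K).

rank∂_2=6

n_0=6 n_1=12 n_2=7  [Z2]
∂1: piv[bd,be,bi,bq,dj] rk=5  ker:de,di,dq,ei,ej,eq,iq
∂2: piv[bde,bdi,beq,biq,deq,eiq] rk=6  ker:diq
rk∂_2=6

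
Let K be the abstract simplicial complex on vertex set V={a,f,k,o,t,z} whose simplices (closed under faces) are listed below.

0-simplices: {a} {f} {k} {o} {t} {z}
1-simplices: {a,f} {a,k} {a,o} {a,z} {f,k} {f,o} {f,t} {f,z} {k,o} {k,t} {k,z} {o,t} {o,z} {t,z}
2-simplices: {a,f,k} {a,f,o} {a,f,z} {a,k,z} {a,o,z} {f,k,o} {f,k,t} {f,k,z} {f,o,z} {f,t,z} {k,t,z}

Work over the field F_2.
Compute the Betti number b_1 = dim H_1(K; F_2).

n_0=6 n_1=14 n_2=11  [Z2]
∂1: piv[af,ak,ao,az,ft] rk=5  ker:fk,fo,fz,ko,kt,kz,ot,oz,tz
∂2: piv[afk,afo,afz,akz,aoz,fko,fkt,ftz] rk=8  ker:fkz,foz,ktz
b_1=(14−5)−8=1

b_1=1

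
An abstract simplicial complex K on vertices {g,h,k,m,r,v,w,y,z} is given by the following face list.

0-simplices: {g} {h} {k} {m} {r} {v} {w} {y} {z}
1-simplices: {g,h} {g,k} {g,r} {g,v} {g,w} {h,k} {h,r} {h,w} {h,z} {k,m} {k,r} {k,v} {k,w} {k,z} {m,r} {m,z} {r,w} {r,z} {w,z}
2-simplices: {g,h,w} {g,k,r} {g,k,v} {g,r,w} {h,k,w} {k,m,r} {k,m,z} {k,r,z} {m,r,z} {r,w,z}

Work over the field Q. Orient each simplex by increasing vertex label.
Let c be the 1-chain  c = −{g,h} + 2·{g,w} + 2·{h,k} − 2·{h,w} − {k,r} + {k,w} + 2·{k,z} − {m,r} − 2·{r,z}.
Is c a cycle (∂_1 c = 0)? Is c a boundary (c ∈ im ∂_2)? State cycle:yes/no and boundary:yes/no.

cycle:no boundary:no

n_0=9 n_1=19 n_2=10  [Q]
∂1: piv[gh,gk,gr,gv,gw,hz,km] rk=7  ker:hk,hr,hw,kr,kv,kw,kz,mr,mz,rw,rz,wz
∂2: piv[ghw,gkr,gkv,grw,hkw,kmr,kmz,krz,rwz] rk=9  ker:mrz
∂1c = −{g} − {h} + {m} + {w}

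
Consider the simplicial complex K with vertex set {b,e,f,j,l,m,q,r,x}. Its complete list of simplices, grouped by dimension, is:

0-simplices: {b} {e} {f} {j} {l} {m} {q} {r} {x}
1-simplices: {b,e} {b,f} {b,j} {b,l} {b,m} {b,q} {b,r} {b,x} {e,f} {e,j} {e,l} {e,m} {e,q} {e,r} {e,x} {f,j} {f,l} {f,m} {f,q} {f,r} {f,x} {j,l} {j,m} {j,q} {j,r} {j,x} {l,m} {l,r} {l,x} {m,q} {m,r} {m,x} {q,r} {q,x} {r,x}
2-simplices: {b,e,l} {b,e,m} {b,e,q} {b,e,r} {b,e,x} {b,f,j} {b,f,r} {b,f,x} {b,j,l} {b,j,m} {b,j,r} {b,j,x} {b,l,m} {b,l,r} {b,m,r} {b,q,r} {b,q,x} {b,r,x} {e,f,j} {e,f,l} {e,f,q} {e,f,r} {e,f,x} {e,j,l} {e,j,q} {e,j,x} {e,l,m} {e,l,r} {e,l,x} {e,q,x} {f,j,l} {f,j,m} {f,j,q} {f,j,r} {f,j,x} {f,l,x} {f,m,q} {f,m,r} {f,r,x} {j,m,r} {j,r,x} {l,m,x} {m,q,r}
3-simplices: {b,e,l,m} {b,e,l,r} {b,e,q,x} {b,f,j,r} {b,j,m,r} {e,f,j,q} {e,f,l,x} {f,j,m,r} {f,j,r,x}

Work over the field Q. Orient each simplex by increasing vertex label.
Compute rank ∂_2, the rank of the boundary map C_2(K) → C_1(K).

rank∂_2=27

n_0=9 n_1=35 n_2=43 n_3=9  [Q]
∂1: piv[be,bf,bj,bl,bm,bq,br,bx] rk=8  ker:ef,ej,el,em,eq,er,ex,fj,fl,fm,fq,fr,fx,jl,jm,jq,jr,jx,lm,lr,lx,mq,mr,mx,qr,qx,rx
∂2: piv[bel,bem,beq,ber,bex,bfj,bfr,bfx,bjl,bjm,bjr,bjx,blm,blr,bmr,bqr,bqx,brx,efj,efl,efq,efr,ejq,elx,fjm,fmq,lmx] rk=27  ker:efx,ejl,ejx,elm,elr,eqx,fjl,fjq,fjr,fjx,flx,fmr,frx,jmr,jrx,mqr
∂3: piv[belm,belr,beqx,bfjr,bjmr,efjq,eflx,fjmr,fjrx] rk=9
rk∂_2=27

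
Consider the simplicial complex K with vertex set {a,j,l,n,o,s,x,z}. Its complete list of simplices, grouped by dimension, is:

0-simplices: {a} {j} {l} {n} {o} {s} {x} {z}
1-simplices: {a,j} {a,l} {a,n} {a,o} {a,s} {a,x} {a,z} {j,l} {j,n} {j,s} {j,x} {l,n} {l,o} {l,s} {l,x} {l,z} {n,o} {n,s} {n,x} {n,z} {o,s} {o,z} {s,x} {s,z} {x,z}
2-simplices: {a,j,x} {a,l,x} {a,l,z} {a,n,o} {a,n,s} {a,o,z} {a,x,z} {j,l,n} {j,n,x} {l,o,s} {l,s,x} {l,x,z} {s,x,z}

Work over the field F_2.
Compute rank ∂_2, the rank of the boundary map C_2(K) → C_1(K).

rank∂_2=12

n_0=8 n_1=25 n_2=13  [Z2]
∂1: piv[aj,al,an,ao,as,ax,az] rk=7  ker:jl,jn,js,jx,ln,lo,ls,lx,lz,no,ns,nx,nz,os,oz,sx,sz,xz
∂2: piv[ajx,alx,alz,ano,ans,aoz,axz,jln,jnx,los,lsx,sxz] rk=12  ker:lxz
rk∂_2=12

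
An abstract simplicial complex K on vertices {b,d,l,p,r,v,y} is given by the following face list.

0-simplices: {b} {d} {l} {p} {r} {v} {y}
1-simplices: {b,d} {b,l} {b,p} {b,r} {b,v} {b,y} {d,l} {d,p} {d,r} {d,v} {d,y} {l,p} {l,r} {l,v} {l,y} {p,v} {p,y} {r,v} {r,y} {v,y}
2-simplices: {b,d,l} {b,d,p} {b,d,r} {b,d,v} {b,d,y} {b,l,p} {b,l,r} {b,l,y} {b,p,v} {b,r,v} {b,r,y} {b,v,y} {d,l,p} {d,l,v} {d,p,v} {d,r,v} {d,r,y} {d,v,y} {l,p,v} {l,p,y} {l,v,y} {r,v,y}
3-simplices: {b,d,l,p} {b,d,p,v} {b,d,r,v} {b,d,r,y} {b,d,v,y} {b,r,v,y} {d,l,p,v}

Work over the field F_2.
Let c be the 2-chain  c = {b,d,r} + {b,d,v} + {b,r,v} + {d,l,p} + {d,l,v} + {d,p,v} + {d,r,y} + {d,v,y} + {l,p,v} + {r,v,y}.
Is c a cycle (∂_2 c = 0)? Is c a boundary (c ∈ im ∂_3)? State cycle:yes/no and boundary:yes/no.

cycle:yes boundary:yes

n_0=7 n_1=20 n_2=22 n_3=7  [Z2]
∂1: piv[bd,bl,bp,br,bv,by] rk=6  ker:dl,dp,dr,dv,dy,lp,lr,lv,ly,pv,py,rv,ry,vy
∂2: piv[bdl,bdp,bdr,bdv,bdy,blp,blr,bly,bpv,brv,bry,bvy,dlv,lpy] rk=14  ker:dlp,dpv,drv,dry,dvy,lpv,lvy,rvy
∂3: piv[bdlp,bdpv,bdrv,bdry,bdvy,brvy,dlpv] rk=7
∂2c = 0
c vs im∂3: reduces to 0 ⇒ boundary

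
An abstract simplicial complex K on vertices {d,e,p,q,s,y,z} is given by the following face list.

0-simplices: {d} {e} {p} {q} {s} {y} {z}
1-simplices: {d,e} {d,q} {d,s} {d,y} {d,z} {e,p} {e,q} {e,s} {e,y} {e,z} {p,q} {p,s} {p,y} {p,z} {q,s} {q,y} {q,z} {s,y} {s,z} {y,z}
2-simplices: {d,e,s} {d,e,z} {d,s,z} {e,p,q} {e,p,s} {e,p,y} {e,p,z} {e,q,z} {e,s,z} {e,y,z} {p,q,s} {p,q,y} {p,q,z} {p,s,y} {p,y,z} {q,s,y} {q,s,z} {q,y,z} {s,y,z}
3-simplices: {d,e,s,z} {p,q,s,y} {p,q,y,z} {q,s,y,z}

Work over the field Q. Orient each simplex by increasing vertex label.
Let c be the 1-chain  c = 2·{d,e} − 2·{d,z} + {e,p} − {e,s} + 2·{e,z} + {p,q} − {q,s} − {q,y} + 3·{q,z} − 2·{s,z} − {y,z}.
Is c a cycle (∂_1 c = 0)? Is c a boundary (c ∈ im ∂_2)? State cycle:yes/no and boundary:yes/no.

cycle:yes boundary:yes

n_0=7 n_1=20 n_2=19 n_3=4  [Q]
∂1: piv[de,dq,ds,dy,dz,ep] rk=6  ker:eq,es,ey,ez,pq,ps,py,pz,qs,qy,qz,sy,sz,yz
∂2: piv[des,dez,dsz,epq,eps,epy,epz,eqz,eyz,pqs,pqy,psy] rk=12  ker:esz,pqz,pyz,qsy,qsz,qyz,syz
∂3: piv[desz,pqsy,pqyz,qsyz] rk=4
∂1c = 0
c vs im∂2: reduces to 0 ⇒ boundary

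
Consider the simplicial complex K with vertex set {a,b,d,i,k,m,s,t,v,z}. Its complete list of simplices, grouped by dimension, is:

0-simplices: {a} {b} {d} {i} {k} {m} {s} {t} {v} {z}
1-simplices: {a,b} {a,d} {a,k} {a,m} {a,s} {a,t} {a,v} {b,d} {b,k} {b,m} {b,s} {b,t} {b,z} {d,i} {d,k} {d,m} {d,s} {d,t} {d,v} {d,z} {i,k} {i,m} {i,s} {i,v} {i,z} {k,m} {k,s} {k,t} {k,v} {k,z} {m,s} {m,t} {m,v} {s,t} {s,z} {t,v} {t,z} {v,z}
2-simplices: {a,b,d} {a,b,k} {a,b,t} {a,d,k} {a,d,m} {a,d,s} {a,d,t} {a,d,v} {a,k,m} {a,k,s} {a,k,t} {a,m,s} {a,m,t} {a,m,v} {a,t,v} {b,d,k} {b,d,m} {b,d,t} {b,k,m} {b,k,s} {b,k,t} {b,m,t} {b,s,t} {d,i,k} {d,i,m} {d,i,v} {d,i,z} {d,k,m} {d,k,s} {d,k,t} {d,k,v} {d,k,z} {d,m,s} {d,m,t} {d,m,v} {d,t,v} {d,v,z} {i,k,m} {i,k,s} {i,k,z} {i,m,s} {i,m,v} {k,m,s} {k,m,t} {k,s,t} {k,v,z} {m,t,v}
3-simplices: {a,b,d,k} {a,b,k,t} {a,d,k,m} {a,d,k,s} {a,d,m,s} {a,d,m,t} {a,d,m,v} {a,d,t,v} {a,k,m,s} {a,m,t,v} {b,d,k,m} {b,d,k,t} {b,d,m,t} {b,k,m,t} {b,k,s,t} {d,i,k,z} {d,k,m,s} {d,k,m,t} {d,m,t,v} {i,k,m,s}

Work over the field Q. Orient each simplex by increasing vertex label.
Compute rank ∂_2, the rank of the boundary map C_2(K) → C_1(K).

rank∂_2=26

n_0=10 n_1=38 n_2=47 n_3=20  [Q]
∂1: piv[ab,ad,ak,am,as,at,av,bz,di] rk=9  ker:bd,bk,bm,bs,bt,dk,dm,ds,dt,dv,dz,ik,im,is,iv,iz,km,ks,kt,kv,kz,ms,mt,mv,st,sz,tv,tz,vz
∂2: piv[abd,abk,abt,adk,adm,ads,adt,adv,akm,aks,akt,ams,amt,amv,atv,bdm,bks,bst,dik,dim,div,diz,dkv,dkz,dvz,iks] rk=26  ker:bdk,bdt,bkm,bkt,bmt,dkm,dks,dkt,dms,dmt,dmv,dtv,ikm,ikz,ims,imv,kms,kmt,kst,kvz,mtv
∂3: piv[abdk,abkt,adkm,adks,adms,admt,admv,adtv,akms,amtv,bdkm,bdkt,bdmt,bkmt,bkst,dikz,ikms] rk=17  ker:dkms,dkmt,dmtv
rk∂_2=26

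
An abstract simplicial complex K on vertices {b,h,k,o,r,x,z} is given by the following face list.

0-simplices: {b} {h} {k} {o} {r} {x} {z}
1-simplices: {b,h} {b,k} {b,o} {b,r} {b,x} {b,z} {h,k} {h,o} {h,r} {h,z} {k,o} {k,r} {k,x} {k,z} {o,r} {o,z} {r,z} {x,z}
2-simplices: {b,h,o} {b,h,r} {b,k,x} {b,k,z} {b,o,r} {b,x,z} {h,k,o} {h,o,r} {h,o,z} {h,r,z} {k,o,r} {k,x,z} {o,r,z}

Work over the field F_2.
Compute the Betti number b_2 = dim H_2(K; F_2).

n_0=7 n_1=18 n_2=13  [Z2]
∂1: piv[bh,bk,bo,br,bx,bz] rk=6  ker:hk,ho,hr,hz,ko,kr,kx,kz,or,oz,rz,xz
∂2: piv[bho,bhr,bkx,bkz,bor,bxz,hko,hoz,hrz,kor] rk=10  ker:hor,kxz,orz
b_2=(13−10)−0=3

b_2=3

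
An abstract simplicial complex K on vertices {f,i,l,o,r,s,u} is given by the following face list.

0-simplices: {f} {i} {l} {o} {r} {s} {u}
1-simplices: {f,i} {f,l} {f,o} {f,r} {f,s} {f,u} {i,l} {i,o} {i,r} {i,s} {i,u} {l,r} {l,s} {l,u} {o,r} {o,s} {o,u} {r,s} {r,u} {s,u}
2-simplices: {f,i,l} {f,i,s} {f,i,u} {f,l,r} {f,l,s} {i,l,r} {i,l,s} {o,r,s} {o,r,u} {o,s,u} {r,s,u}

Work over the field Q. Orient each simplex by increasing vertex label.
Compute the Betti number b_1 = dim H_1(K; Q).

b_1=5

n_0=7 n_1=20 n_2=11  [Q]
∂1: piv[fi,fl,fo,fr,fs,fu] rk=6  ker:il,io,ir,is,iu,lr,ls,lu,or,os,ou,rs,ru,su
∂2: piv[fil,fis,fiu,flr,fls,ilr,ors,oru,osu] rk=9  ker:ils,rsu
b_1=(20−6)−9=5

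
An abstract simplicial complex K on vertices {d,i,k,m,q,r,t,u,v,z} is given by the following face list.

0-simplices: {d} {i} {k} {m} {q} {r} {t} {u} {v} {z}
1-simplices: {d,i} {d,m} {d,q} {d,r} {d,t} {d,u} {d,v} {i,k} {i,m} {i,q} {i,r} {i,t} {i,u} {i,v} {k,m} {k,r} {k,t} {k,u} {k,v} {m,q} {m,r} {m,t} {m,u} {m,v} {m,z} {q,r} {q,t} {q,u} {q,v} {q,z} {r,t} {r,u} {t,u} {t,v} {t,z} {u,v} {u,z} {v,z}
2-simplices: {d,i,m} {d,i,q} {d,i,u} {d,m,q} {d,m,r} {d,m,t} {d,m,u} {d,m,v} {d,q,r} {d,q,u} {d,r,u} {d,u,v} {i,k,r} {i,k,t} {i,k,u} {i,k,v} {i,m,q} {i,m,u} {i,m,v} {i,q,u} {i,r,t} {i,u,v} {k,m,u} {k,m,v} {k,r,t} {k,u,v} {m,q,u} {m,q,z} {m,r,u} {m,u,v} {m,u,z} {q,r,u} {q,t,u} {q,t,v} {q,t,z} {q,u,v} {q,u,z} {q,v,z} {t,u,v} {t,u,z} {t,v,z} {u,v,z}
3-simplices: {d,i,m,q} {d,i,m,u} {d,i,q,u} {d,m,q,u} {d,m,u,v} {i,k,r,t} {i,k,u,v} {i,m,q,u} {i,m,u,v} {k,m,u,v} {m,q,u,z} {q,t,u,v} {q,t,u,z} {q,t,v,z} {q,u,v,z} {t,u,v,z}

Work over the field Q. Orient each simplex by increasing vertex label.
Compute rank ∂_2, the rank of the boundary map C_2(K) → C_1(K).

n_0=10 n_1=38 n_2=42 n_3=16  [Q]
∂1: piv[di,dm,dq,dr,dt,du,dv,ik,mz] rk=9  ker:im,iq,ir,it,iu,iv,km,kr,kt,ku,kv,mq,mr,mt,mu,mv,qr,qt,qu,qv,qz,rt,ru,tu,tv,tz,uv,uz,vz
∂2: piv[dim,diq,diu,dmq,dmr,dmt,dmu,dmv,dqr,dqu,dru,duv,ikr,ikt,iku,ikv,imv,irt,kmu,mqz,muz,qtu,qtv,qtz,quv,qvz] rk=26  ker:imq,imu,iqu,iuv,kmv,krt,kuv,mqu,mru,muv,qru,quz,tuv,tuz,tvz,uvz
∂3: piv[dimq,dimu,diqu,dmqu,dmuv,ikrt,ikuv,imuv,kmuv,mquz,qtuv,qtuz,qtvz,quvz] rk=14  ker:imqu,tuvz
rk∂_2=26

rank∂_2=26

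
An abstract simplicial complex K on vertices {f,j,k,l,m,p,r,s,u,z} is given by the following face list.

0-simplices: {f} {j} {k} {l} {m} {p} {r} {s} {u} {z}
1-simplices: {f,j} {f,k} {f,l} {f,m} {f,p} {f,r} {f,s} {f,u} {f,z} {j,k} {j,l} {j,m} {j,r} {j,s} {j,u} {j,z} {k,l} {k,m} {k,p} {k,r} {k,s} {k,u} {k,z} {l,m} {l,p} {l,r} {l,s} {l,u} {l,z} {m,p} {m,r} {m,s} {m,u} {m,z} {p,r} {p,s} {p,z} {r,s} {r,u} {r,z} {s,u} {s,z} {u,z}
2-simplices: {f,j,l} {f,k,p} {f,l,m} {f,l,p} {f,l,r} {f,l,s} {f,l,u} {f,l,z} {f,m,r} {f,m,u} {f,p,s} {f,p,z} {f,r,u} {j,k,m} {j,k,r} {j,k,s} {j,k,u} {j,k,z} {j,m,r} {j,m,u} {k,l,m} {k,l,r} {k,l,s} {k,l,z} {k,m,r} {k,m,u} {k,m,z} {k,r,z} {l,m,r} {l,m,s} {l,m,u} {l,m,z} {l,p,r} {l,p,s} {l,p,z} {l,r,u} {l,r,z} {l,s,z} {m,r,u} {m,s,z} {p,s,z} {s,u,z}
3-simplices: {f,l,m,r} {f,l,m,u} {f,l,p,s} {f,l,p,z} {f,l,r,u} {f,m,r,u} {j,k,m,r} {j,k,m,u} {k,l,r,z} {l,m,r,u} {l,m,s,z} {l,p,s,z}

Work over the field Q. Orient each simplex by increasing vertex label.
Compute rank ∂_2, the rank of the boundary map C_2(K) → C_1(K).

n_0=10 n_1=43 n_2=42 n_3=12  [Q]
∂1: piv[fj,fk,fl,fm,fp,fr,fs,fu,fz] rk=9  ker:jk,jl,jm,jr,js,ju,jz,kl,km,kp,kr,ks,ku,kz,lm,lp,lr,ls,lu,lz,mp,mr,ms,mu,mz,pr,ps,pz,rs,ru,rz,su,sz,uz
∂2: piv[fjl,fkp,flm,flp,flr,fls,flu,flz,fmr,fmu,fps,fpz,fru,jkm,jkr,jks,jku,jkz,jmr,jmu,klm,kls,klz,kmz,krz,lms,lpr,lsz,suz] rk=29  ker:klr,kmr,kmu,lmr,lmu,lmz,lps,lpz,lru,lrz,mru,msz,psz
∂3: piv[flmr,flmu,flps,flpz,flru,fmru,jkmr,jkmu,klrz,lmsz,lpsz] rk=11  ker:lmru
rk∂_2=29

rank∂_2=29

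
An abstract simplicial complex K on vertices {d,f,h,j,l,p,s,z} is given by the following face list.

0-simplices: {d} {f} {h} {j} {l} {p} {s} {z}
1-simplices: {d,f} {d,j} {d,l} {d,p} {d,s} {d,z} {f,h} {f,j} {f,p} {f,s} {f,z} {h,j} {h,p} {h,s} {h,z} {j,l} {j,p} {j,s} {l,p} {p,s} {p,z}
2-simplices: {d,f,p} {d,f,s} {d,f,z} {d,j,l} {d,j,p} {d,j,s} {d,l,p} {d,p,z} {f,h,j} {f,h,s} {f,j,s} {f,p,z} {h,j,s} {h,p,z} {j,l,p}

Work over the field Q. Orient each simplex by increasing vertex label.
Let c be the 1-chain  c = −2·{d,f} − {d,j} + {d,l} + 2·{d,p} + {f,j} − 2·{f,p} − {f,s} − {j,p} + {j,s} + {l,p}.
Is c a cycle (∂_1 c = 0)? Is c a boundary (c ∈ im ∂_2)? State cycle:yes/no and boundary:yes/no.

cycle:yes boundary:yes

n_0=8 n_1=21 n_2=15  [Q]
∂1: piv[df,dj,dl,dp,ds,dz,fh] rk=7  ker:fj,fp,fs,fz,hj,hp,hs,hz,jl,jp,js,lp,ps,pz
∂2: piv[dfp,dfs,dfz,djl,djp,djs,dlp,dpz,fhj,fhs,fjs,hpz] rk=12  ker:fpz,hjs,jlp
∂1c = 0
c vs im∂2: reduces to 0 ⇒ boundary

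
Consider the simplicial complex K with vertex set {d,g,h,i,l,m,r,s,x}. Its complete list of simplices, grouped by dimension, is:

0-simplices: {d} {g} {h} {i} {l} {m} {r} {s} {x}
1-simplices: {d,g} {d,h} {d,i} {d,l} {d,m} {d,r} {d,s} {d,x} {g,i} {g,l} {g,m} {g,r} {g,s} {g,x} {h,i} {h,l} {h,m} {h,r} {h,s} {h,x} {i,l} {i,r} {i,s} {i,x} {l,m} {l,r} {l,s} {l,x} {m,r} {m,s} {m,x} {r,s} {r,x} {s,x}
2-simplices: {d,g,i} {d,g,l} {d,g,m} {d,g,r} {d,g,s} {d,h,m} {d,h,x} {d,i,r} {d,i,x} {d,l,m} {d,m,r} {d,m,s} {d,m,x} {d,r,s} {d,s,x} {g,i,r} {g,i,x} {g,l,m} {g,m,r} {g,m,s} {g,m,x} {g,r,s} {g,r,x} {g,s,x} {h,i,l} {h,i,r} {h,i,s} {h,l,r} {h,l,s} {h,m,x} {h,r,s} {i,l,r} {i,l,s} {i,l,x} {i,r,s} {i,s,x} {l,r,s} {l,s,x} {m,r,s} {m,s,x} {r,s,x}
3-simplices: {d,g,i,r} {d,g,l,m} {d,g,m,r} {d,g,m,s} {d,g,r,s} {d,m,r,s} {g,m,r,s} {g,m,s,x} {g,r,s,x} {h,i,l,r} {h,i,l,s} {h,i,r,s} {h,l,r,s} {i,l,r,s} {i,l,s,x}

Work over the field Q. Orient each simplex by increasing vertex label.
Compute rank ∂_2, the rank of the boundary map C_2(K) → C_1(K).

n_0=9 n_1=34 n_2=41 n_3=15  [Q]
∂1: piv[dg,dh,di,dl,dm,dr,ds,dx] rk=8  ker:gi,gl,gm,gr,gs,gx,hi,hl,hm,hr,hs,hx,il,ir,is,ix,lm,lr,ls,lx,mr,ms,mx,rs,rx,sx
∂2: piv[dgi,dgl,dgm,dgr,dgs,dhm,dhx,dir,dix,dlm,dmr,dms,dmx,drs,dsx,gix,grx,hil,hir,his,hlr,hls,hrs,ilx] rk=24  ker:gir,glm,gmr,gms,gmx,grs,gsx,hmx,ilr,ils,irs,isx,lrs,lsx,mrs,msx,rsx
∂3: piv[dgir,dglm,dgmr,dgms,dgrs,dmrs,gmsx,grsx,hilr,hils,hirs,hlrs,ilsx] rk=13  ker:gmrs,ilrs
rk∂_2=24

rank∂_2=24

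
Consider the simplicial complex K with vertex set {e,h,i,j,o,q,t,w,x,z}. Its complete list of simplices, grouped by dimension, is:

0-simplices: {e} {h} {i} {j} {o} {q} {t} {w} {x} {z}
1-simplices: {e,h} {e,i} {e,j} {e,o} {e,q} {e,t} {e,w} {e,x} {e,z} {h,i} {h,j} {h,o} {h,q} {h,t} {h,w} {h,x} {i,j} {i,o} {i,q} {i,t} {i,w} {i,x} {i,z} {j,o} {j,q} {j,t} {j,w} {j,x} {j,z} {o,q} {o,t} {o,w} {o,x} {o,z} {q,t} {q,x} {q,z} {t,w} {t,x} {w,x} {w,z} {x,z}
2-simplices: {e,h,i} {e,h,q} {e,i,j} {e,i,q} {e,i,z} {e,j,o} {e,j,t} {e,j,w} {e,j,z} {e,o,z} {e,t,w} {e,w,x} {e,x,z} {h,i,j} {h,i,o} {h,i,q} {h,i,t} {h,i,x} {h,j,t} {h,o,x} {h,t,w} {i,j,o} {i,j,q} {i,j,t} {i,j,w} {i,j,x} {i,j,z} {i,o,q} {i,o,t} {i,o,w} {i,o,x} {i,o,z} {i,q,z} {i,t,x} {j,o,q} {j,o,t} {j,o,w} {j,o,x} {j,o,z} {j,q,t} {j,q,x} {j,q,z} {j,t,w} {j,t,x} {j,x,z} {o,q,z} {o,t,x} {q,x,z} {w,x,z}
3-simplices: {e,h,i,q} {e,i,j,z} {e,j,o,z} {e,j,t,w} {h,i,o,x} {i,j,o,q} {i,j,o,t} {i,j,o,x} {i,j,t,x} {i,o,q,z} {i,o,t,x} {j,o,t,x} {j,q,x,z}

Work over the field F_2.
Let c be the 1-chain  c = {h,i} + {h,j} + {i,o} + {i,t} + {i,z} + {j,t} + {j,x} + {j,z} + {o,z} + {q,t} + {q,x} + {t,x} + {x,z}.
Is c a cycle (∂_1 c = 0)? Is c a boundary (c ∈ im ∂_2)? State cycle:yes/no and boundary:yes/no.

cycle:yes boundary:yes

n_0=10 n_1=42 n_2=49 n_3=13  [Z2]
∂1: piv[eh,ei,ej,eo,eq,et,ew,ex,ez] rk=9  ker:hi,hj,ho,hq,ht,hw,hx,ij,io,iq,it,iw,ix,iz,jo,jq,jt,jw,jx,jz,oq,ot,ow,ox,oz,qt,qx,qz,tw,tx,wx,wz,xz
∂2: piv[ehi,ehq,eij,eiq,eiz,ejo,ejt,ejw,ejz,eoz,etw,ewx,exz,hij,hio,hit,hix,hjt,hox,htw,ijo,ijq,ijw,ijx,ioq,iot,iow,iqz,itx,jqt,jqx,jxz,wxz] rk=33  ker:hiq,ijt,ijz,iox,ioz,joq,jot,jow,jox,joz,jqz,jtw,jtx,oqz,otx,qxz
∂3: piv[ehiq,eijz,ejoz,ejtw,hiox,ijoq,ijot,ijox,ijtx,ioqz,iotx,jqxz] rk=12  ker:jotx
∂1c = 0
c vs im∂2: reduces to 0 ⇒ boundary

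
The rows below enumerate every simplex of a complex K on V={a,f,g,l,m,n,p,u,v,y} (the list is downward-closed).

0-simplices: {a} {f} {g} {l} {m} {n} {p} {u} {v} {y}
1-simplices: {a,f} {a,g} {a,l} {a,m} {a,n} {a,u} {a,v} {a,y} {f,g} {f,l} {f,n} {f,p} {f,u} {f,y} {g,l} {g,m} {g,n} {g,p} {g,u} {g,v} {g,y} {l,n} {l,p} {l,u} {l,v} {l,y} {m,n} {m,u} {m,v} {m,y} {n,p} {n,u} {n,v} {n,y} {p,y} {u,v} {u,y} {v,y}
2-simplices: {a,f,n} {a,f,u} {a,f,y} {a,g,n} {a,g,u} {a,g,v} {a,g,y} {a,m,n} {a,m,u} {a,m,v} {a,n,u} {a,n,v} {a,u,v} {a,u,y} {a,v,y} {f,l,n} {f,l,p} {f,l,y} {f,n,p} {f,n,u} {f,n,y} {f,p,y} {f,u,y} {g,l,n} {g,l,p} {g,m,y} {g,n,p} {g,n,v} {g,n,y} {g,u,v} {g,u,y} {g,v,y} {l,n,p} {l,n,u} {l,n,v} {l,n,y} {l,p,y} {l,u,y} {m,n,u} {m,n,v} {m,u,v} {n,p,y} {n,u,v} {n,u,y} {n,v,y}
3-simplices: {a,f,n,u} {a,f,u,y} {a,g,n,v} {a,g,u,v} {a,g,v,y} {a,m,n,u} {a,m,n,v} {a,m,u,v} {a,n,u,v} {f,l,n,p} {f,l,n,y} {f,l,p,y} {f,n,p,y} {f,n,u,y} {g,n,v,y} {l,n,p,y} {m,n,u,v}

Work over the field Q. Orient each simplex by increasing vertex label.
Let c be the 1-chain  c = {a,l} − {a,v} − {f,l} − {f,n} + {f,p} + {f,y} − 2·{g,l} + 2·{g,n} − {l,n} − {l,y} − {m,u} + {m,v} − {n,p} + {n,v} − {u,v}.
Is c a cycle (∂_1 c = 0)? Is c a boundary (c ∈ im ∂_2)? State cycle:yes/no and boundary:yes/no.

n_0=10 n_1=38 n_2=45 n_3=17  [Q]
∂1: piv[af,ag,al,am,an,au,av,ay,fp] rk=9  ker:fg,fl,fn,fu,fy,gl,gm,gn,gp,gu,gv,gy,ln,lp,lu,lv,ly,mn,mu,mv,my,np,nu,nv,ny,py,uv,uy,vy
∂2: piv[afn,afu,afy,agn,agu,agv,agy,amn,amu,amv,anu,anv,auv,auy,avy,fln,flp,fly,fnp,fny,fpy,gln,glp,gmy,lnu,lnv] rk=26  ker:fnu,fuy,gnp,gnv,gny,guv,guy,gvy,lnp,lny,lpy,luy,mnu,mnv,muv,npy,nuv,nuy,nvy
∂3: piv[afnu,afuy,agnv,aguv,agvy,amnu,amnv,amuv,anuv,flnp,flny,flpy,fnpy,fnuy,gnvy] rk=15  ker:lnpy,mnuv
∂1c = 0
c vs im∂2: residual ≠ 0 ⇒ not boundary

cycle:yes boundary:no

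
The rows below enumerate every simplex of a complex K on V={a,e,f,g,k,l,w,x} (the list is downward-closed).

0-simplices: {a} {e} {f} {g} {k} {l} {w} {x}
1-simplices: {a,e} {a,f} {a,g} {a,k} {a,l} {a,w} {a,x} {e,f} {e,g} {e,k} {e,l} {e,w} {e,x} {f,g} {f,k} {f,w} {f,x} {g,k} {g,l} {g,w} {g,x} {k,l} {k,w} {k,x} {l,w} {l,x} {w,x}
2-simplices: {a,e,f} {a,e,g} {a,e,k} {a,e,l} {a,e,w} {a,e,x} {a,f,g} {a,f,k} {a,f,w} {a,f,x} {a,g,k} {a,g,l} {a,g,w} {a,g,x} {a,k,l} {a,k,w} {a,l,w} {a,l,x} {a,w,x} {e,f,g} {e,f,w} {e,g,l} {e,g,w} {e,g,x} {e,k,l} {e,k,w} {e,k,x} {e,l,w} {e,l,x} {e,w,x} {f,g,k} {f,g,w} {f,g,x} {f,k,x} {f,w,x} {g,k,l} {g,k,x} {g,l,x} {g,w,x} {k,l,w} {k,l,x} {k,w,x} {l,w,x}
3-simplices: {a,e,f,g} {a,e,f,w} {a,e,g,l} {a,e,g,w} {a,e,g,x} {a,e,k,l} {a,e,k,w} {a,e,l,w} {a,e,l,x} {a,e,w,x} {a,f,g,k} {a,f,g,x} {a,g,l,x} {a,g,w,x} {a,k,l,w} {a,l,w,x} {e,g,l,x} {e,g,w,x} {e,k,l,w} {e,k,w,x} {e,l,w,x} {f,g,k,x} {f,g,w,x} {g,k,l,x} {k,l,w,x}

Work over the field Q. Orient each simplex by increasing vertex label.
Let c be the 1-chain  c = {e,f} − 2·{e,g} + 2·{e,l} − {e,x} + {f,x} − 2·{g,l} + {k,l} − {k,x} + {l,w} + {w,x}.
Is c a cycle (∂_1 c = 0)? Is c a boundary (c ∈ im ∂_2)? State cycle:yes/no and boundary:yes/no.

n_0=8 n_1=27 n_2=43 n_3=25  [Q]
∂1: piv[ae,af,ag,ak,al,aw,ax] rk=7  ker:ef,eg,ek,el,ew,ex,fg,fk,fw,fx,gk,gl,gw,gx,kl,kw,kx,lw,lx,wx
∂2: piv[aef,aeg,aek,ael,aew,aex,afg,afk,afw,afx,agk,agl,agw,agx,akl,akw,alw,alx,awx,ekx] rk=20  ker:efg,efw,egl,egw,egx,ekl,ekw,elw,elx,ewx,fgk,fgw,fgx,fkx,fwx,gkl,gkx,glx,gwx,klw,klx,kwx,lwx
∂3: piv[aefg,aefw,aegl,aegw,aegx,aekl,aekw,aelw,aelx,aewx,afgk,afgx,aglx,agwx,aklw,alwx,ekwx,fgkx,fgwx,gklx,klwx] rk=21  ker:eglx,egwx,eklw,elwx
∂1c = 0
c vs im∂2: reduces to 0 ⇒ boundary

cycle:yes boundary:yes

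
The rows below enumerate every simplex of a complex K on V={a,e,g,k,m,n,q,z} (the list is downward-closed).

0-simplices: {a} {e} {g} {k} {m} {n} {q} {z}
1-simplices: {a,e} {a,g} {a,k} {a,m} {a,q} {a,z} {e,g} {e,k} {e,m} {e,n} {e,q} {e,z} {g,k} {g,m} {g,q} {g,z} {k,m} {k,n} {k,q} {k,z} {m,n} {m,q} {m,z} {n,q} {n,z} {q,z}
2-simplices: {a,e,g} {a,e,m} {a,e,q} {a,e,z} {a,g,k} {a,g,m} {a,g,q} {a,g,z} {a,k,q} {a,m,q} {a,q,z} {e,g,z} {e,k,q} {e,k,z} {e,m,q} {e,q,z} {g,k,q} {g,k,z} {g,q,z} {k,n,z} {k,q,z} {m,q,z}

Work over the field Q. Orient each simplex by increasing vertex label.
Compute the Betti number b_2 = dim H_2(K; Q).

b_2=7

n_0=8 n_1=26 n_2=22  [Q]
∂1: piv[ae,ag,ak,am,aq,az,en] rk=7  ker:eg,ek,em,eq,ez,gk,gm,gq,gz,km,kn,kq,kz,mn,mq,mz,nq,nz,qz
∂2: piv[aeg,aem,aeq,aez,agk,agm,agq,agz,akq,amq,aqz,ekq,ekz,knz,mqz] rk=15  ker:egz,emq,eqz,gkq,gkz,gqz,kqz
b_2=(22−15)−0=7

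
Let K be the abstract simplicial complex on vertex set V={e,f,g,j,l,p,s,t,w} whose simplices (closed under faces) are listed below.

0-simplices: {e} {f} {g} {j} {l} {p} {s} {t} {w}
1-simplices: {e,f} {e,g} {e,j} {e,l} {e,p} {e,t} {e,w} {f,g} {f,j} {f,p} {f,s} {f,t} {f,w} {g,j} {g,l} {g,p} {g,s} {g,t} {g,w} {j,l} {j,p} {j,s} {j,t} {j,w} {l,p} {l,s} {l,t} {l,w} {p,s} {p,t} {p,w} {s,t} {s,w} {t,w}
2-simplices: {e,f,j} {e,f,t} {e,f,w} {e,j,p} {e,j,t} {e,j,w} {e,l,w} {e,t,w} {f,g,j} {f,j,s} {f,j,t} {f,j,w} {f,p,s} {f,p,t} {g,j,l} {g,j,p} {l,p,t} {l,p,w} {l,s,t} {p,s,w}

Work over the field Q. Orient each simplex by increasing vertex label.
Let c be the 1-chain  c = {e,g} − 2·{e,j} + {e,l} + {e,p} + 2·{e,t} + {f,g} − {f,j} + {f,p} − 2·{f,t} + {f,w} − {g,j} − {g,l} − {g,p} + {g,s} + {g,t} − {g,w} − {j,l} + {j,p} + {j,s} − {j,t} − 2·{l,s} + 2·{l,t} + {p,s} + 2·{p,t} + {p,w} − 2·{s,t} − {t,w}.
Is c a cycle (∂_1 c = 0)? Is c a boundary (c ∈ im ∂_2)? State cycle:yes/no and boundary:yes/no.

n_0=9 n_1=34 n_2=20  [Q]
∂1: piv[ef,eg,ej,el,ep,et,ew,fs] rk=8  ker:fg,fj,fp,ft,fw,gj,gl,gp,gs,gt,gw,jl,jp,js,jt,jw,lp,ls,lt,lw,ps,pt,pw,st,sw,tw
∂2: piv[efj,eft,efw,ejp,ejt,ejw,elw,etw,fgj,fjs,fps,fpt,gjl,gjp,lpt,lpw,lst,psw] rk=18  ker:fjt,fjw
∂1c = −3·{e} + 4·{g} − 4·{j} − {l} − 2·{p} + 3·{s} + 3·{t}

cycle:no boundary:no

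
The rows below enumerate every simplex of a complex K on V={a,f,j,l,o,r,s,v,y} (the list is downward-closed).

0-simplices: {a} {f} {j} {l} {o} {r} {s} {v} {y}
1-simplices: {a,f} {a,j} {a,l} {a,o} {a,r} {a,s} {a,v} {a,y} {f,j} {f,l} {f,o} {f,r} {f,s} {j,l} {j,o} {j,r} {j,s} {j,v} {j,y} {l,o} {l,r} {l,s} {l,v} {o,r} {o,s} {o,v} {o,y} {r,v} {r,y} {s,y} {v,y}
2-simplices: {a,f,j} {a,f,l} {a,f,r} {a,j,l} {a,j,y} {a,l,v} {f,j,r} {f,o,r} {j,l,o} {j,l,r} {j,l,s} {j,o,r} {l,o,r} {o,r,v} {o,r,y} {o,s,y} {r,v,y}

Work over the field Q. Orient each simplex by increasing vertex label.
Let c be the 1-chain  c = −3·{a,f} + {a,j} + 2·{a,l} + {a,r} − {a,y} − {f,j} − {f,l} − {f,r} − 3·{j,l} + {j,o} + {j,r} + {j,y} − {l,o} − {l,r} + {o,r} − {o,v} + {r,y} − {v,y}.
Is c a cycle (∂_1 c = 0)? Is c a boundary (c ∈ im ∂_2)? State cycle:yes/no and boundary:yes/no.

cycle:yes boundary:yes

n_0=9 n_1=31 n_2=17  [Q]
∂1: piv[af,aj,al,ao,ar,as,av,ay] rk=8  ker:fj,fl,fo,fr,fs,jl,jo,jr,js,jv,jy,lo,lr,ls,lv,or,os,ov,oy,rv,ry,sy,vy
∂2: piv[afj,afl,afr,ajl,ajy,alv,fjr,for,jlo,jlr,jls,jor,orv,ory,osy,rvy] rk=16  ker:lor
∂1c = 0
c vs im∂2: reduces to 0 ⇒ boundary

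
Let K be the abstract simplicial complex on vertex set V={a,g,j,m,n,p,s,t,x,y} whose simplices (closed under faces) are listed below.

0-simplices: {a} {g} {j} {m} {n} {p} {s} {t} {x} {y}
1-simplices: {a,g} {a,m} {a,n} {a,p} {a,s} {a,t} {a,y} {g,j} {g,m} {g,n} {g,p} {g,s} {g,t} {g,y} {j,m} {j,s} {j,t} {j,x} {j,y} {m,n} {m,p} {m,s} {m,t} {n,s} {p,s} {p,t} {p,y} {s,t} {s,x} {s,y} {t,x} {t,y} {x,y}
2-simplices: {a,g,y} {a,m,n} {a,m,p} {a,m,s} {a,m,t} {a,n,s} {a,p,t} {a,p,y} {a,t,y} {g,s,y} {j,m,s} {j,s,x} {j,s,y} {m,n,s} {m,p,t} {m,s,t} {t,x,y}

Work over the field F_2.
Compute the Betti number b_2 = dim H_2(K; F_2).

n_0=10 n_1=33 n_2=17  [Z2]
∂1: piv[ag,am,an,ap,as,at,ay,gj,jx] rk=9  ker:gm,gn,gp,gs,gt,gy,jm,js,jt,jy,mn,mp,ms,mt,ns,ps,pt,py,st,sx,sy,tx,ty,xy
∂2: piv[agy,amn,amp,ams,amt,ans,apt,apy,aty,gsy,jms,jsx,jsy,mst,txy] rk=15  ker:mns,mpt
b_2=(17−15)−0=2

b_2=2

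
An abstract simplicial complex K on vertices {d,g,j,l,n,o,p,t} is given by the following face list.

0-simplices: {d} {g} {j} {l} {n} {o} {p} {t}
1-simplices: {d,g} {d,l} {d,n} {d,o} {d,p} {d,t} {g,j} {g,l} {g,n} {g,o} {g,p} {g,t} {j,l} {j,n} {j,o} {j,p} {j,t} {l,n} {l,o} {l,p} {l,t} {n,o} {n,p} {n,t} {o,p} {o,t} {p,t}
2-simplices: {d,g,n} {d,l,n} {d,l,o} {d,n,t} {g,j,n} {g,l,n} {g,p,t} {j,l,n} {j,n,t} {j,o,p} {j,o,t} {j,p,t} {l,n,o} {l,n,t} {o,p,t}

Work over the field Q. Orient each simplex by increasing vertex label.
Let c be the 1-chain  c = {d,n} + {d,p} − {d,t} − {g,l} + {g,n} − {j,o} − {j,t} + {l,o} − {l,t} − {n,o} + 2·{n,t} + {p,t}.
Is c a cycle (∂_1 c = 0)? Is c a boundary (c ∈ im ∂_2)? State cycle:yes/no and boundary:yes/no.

cycle:no boundary:no

n_0=8 n_1=27 n_2=15  [Q]
∂1: piv[dg,dl,dn,do,dp,dt,gj] rk=7  ker:gl,gn,go,gp,gt,jl,jn,jo,jp,jt,ln,lo,lp,lt,no,np,nt,op,ot,pt
∂2: piv[dgn,dln,dlo,dnt,gjn,gln,gpt,jln,jnt,jop,jot,jpt,lno,lnt] rk=14  ker:opt
∂1c = −{d} + 2·{j} − {l} + {n} − {o}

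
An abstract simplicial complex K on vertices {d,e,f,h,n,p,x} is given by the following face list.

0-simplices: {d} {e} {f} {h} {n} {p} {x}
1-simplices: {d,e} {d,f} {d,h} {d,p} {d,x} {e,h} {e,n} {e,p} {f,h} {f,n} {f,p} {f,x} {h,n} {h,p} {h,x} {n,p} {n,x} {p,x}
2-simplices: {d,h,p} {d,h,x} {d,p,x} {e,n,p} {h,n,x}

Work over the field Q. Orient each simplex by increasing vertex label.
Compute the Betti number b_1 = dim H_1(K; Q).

b_1=7

n_0=7 n_1=18 n_2=5  [Q]
∂1: piv[de,df,dh,dp,dx,en] rk=6  ker:eh,ep,fh,fn,fp,fx,hn,hp,hx,np,nx,px
∂2: piv[dhp,dhx,dpx,enp,hnx] rk=5
b_1=(18−6)−5=7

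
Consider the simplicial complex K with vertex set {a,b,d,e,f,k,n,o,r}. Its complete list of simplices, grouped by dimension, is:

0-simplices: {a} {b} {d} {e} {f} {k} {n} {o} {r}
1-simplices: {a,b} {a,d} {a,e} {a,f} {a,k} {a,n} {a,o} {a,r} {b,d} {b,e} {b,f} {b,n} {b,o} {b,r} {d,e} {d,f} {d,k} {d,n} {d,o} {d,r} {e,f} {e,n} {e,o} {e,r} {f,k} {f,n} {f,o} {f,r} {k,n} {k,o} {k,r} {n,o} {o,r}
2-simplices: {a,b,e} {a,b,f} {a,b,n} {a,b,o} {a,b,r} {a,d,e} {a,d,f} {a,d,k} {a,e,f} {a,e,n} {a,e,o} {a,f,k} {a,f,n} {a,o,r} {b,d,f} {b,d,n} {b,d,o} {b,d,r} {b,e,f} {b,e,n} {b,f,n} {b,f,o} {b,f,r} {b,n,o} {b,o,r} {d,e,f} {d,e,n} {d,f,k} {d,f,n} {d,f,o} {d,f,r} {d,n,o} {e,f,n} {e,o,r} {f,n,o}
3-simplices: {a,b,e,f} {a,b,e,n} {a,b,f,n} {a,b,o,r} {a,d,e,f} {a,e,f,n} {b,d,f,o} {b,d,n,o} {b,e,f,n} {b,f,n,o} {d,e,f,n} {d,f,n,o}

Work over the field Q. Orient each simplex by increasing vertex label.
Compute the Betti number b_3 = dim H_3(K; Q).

n_0=9 n_1=33 n_2=35 n_3=12  [Q]
∂1: piv[ab,ad,ae,af,ak,an,ao,ar] rk=8  ker:bd,be,bf,bn,bo,br,de,df,dk,dn,do,dr,ef,en,eo,er,fk,fn,fo,fr,kn,ko,kr,no,or
∂2: piv[abe,abf,abn,abo,abr,ade,adf,adk,aef,aen,aeo,afk,afn,aor,bdf,bdn,bdo,bdr,bfo,bfr,bno,eor] rk=22  ker:bef,ben,bfn,bor,def,den,dfk,dfn,dfo,dfr,dno,efn,fno
∂3: piv[abef,aben,abfn,abor,adef,aefn,bdfo,bdno,bfno,defn,dfno] rk=11  ker:befn
b_3=(12−11)−0=1

b_3=1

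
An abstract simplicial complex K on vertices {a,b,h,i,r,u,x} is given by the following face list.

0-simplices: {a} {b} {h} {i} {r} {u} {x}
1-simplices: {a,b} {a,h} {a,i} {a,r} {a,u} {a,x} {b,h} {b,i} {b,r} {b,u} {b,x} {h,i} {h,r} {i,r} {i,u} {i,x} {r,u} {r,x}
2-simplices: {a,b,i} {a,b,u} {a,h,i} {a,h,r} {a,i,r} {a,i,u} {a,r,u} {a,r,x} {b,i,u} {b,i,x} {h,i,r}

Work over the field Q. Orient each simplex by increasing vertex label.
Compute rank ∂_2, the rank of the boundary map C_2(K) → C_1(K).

rank∂_2=9

n_0=7 n_1=18 n_2=11  [Q]
∂1: piv[ab,ah,ai,ar,au,ax] rk=6  ker:bh,bi,br,bu,bx,hi,hr,ir,iu,ix,ru,rx
∂2: piv[abi,abu,ahi,ahr,air,aiu,aru,arx,bix] rk=9  ker:biu,hir
rk∂_2=9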